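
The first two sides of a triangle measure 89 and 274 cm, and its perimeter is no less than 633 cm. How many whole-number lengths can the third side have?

93

Triangle inequality: 185 < x < 363. Perimeter ≥ 633 gives x ≥ 633 − 89 − 274 = 270.
So 270 ≤ x < 363; integers 270 through 362: 93 values.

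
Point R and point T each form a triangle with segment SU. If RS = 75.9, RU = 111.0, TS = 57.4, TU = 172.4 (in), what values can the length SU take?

From triangle RSU: |75.9 − 111.0| < SU < 75.9 + 111.0, i.e. 35.1 < SU < 186.9.
From triangle TSU: 115.0 < SU < 229.8.
Both must hold, so SU lies in the intersection.

115.0 < SU < 186.9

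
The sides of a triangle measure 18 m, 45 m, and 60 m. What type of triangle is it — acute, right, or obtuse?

obtuse

Compare the square of the longest side to the sum of squares of the other two: 18² + 45² = 2349 < 3600 = 60².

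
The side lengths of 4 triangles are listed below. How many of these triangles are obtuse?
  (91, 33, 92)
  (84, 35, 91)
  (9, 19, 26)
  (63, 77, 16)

(91,33,92): 33²+91² = 9370 > 8464 = 92² → acute
(84,35,91): 35²+84² = 8281 = 91² → right
(9,19,26): 9²+19² = 442 < 676 = 26² → obtuse
(63,77,16): 16²+63² = 4225 < 5929 = 77² → obtuse
2 of the 4 are obtuse.

2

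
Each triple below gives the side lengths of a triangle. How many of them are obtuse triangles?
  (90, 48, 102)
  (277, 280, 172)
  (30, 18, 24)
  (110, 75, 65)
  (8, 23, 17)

2

(90,48,102): 48²+90² = 10404 = 102² → right
(277,280,172): 172²+277² = 106313 > 78400 = 280² → acute
(30,18,24): 18²+24² = 900 = 30² → right
(110,75,65): 65²+75² = 9850 < 12100 = 110² → obtuse
(8,23,17): 8²+17² = 353 < 529 = 23² → obtuse
2 of the 5 are obtuse.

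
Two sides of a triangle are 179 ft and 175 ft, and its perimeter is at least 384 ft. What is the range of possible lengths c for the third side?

Triangle inequality alone gives 4 < c < 354.
The perimeter condition gives c ≥ 384 − 179 − 175 = 30.
Intersecting the two: 30 ≤ c < 354.

30 ≤ c < 354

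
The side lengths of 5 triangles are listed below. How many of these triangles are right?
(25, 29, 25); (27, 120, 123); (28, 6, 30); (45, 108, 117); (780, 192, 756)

(25,29,25): 25²+25² = 1250 > 841 = 29² → acute
(27,120,123): 27²+120² = 15129 = 123² → right
(28,6,30): 6²+28² = 820 < 900 = 30² → obtuse
(45,108,117): 45²+108² = 13689 = 117² → right
(780,192,756): 192²+756² = 608400 = 780² → right
3 of the 5 are right.

3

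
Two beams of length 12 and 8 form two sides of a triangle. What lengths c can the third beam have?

By the triangle inequality, c must be less than 12 + 8 = 20 and greater than |12 − 8| = 4.

4 < c < 20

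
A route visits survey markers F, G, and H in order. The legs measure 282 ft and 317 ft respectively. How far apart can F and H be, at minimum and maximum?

35 ≤ FH ≤ 599 ft

By the triangle inequality, |282 − 317| ≤ FH ≤ 282 + 317.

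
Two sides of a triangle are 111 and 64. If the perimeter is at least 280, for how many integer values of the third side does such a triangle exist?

Triangle inequality: 47 < x < 175. Perimeter ≥ 280 gives x ≥ 280 − 111 − 64 = 105.
So 105 ≤ x < 175; integers 105 through 174: 70 values.

70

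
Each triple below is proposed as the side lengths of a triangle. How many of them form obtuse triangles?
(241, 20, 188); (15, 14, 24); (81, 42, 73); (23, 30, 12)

(241,20,188): 20+188 ≤ 241, not a triangle
(15,14,24): 14²+15² = 421 < 576 = 24² → obtuse
(81,42,73): 42²+73² = 7093 > 6561 = 81² → acute
(23,30,12): 12²+23² = 673 < 900 = 30² → obtuse
2 of the 4 are obtuse.

2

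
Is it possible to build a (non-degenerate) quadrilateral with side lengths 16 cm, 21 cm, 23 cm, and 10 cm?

A quadrilateral exists iff every side is shorter than the sum of the others — equivalently, the longest side is less than the sum of the rest.
Longest side 23 < 47 (sum of the remaining 3), so yes.

Yes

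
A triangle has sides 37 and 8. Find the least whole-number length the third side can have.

The third side must be strictly greater than |37 − 8| = 29.
The smallest integer above 29 is 30.

30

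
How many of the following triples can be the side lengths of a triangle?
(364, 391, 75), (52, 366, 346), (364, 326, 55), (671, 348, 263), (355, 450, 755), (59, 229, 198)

5

(75,364,391): 75+364 > 391 → valid
(52,346,366): 52+346 > 366 → valid
(55,326,364): 55+326 > 364 → valid
(263,348,671): 263+348 ≤ 671 → not valid
(355,450,755): 355+450 > 755 → valid
(59,198,229): 59+198 > 229 → valid
5 of the 6 triples form a triangle.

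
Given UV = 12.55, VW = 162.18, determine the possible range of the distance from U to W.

By the triangle inequality, |12.55 − 162.18| ≤ UW ≤ 12.55 + 162.18.

149.63 ≤ UW ≤ 174.73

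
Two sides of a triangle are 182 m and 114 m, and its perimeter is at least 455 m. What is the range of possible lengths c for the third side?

Triangle inequality alone gives 68 < c < 296.
The perimeter condition gives c ≥ 455 − 182 − 114 = 159.
Intersecting the two: 159 ≤ c < 296.

159 ≤ c < 296 m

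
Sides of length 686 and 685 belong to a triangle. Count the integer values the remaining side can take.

The third side lies in the open interval (1, 1371).
Integers from 2 to 1370 inclusive: 1370 − 2 + 1 = 1369.

1369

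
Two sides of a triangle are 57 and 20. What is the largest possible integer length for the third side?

The third side must be strictly less than 57 + 20 = 77.
The largest integer below 77 is 76.

76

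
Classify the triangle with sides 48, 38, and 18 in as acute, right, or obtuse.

Compare the square of the longest side to the sum of squares of the other two: 18² + 38² = 1768 < 2304 = 48².

obtuse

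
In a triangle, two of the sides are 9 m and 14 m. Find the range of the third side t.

By the triangle inequality, t must be less than 9 + 14 = 23 and greater than |9 − 14| = 5.

5 < t < 23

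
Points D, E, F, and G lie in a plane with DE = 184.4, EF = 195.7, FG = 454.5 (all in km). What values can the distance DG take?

The maximum is all hops collinear in one direction: 184.4 + 195.7 + 454.5 = 834.6.
The longest hop is 454.5; the others sum to 380.1. Folding the others back against it leaves at least 454.5 − 380.1 = 74.4.

74.4 ≤ DG ≤ 834.6 km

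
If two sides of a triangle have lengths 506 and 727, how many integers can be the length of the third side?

The third side lies in the open interval (221, 1233).
Integers from 222 to 1232 inclusive: 1232 − 222 + 1 = 1011.

1011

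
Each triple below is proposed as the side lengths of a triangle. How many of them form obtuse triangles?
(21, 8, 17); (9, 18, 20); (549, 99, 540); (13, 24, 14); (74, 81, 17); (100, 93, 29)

(21,8,17): 8²+17² = 353 < 441 = 21² → obtuse
(9,18,20): 9²+18² = 405 > 400 = 20² → acute
(549,99,540): 99²+540² = 301401 = 549² → right
(13,24,14): 13²+14² = 365 < 576 = 24² → obtuse
(74,81,17): 17²+74² = 5765 < 6561 = 81² → obtuse
(100,93,29): 29²+93² = 9490 < 10000 = 100² → obtuse
4 of the 6 are obtuse.

4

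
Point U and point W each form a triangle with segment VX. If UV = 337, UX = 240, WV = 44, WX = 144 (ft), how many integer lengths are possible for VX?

87

From triangle UVX: 97 < VX < 577.
From triangle WVX: 100 < VX < 188.
Intersection: 100 < VX < 188, so integers 101 through 187: 87 values.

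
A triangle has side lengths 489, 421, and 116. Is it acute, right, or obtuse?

obtuse

Compare the square of the longest side to the sum of squares of the other two: 116² + 421² = 190697 < 239121 = 489².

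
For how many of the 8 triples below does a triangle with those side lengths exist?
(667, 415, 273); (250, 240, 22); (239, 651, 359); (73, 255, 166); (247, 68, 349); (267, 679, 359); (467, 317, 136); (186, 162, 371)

(273,415,667): 273+415 > 667 → valid
(22,240,250): 22+240 > 250 → valid
(239,359,651): 239+359 ≤ 651 → not valid
(73,166,255): 73+166 ≤ 255 → not valid
(68,247,349): 68+247 ≤ 349 → not valid
(267,359,679): 267+359 ≤ 679 → not valid
(136,317,467): 136+317 ≤ 467 → not valid
(162,186,371): 162+186 ≤ 371 → not valid
2 of the 8 triples form a triangle.

2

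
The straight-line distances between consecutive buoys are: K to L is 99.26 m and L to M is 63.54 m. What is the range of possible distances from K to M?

By the triangle inequality, |99.26 − 63.54| ≤ KM ≤ 99.26 + 63.54.

35.72 ≤ KM ≤ 162.80 m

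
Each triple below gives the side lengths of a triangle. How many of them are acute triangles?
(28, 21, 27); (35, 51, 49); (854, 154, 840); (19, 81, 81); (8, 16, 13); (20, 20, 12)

4

(28,21,27): 21²+27² = 1170 > 784 = 28² → acute
(35,51,49): 35²+49² = 3626 > 2601 = 51² → acute
(854,154,840): 154²+840² = 729316 = 854² → right
(19,81,81): 19²+81² = 6922 > 6561 = 81² → acute
(8,16,13): 8²+13² = 233 < 256 = 16² → obtuse
(20,20,12): 12²+20² = 544 > 400 = 20² → acute
4 of the 6 are acute.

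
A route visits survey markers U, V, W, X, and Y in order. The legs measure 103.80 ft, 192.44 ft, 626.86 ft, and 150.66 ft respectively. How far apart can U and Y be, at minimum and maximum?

The maximum is all hops collinear in one direction: 103.80 + 192.44 + 626.86 + 150.66 = 1073.76.
The longest hop is 626.86; the others sum to 446.90. Folding the others back against it leaves at least 626.86 − 446.90 = 179.96.

179.96 ≤ UY ≤ 1073.76 ft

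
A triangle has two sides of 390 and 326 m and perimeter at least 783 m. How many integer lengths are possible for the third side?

Triangle inequality: 64 < x < 716. Perimeter ≥ 783 gives x ≥ 783 − 390 − 326 = 67.
So 67 ≤ x < 716; integers 67 through 715: 649 values.

649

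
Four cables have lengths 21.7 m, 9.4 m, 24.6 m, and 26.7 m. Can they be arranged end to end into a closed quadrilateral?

A quadrilateral exists iff every side is shorter than the sum of the others — equivalently, the longest side is less than the sum of the rest.
Longest side 26.7 < 55.7 (sum of the remaining 3), so yes.

Yes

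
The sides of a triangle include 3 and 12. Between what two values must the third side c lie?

9 < c < 15

By the triangle inequality, c must be less than 3 + 12 = 15 and greater than |3 − 12| = 9.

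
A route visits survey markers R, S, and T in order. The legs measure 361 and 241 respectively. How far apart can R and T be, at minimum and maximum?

By the triangle inequality, |361 − 241| ≤ RT ≤ 361 + 241.

120 ≤ RT ≤ 602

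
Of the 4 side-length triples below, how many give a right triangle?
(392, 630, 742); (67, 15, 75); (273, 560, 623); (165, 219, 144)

(392,630,742): 392²+630² = 550564 = 742² → right
(67,15,75): 15²+67² = 4714 < 5625 = 75² → obtuse
(273,560,623): 273²+560² = 388129 = 623² → right
(165,219,144): 144²+165² = 47961 = 219² → right
3 of the 4 are right.

3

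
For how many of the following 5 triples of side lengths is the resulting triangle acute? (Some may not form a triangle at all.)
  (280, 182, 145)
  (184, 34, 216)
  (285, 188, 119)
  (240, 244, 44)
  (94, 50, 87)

(280,182,145): 145²+182² = 54149 < 78400 = 280² → obtuse
(184,34,216): 34²+184² = 35012 < 46656 = 216² → obtuse
(285,188,119): 119²+188² = 49505 < 81225 = 285² → obtuse
(240,244,44): 44²+240² = 59536 = 244² → right
(94,50,87): 50²+87² = 10069 > 8836 = 94² → acute
1 of the 5 is acute.

1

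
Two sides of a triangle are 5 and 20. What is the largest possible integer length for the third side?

24

The third side must be strictly less than 5 + 20 = 25.
The largest integer below 25 is 24.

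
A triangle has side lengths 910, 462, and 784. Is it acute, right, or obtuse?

Compare the square of the longest side to the sum of squares of the other two: 462² + 784² = 828100 = 910².

right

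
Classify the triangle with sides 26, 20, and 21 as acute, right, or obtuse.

Compare the square of the longest side to the sum of squares of the other two: 20² + 21² = 841 > 676 = 26².

acute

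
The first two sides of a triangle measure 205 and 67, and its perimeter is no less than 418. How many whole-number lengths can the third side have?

126

Triangle inequality: 138 < x < 272. Perimeter ≥ 418 gives x ≥ 418 − 205 − 67 = 146.
So 146 ≤ x < 272; integers 146 through 271: 126 values.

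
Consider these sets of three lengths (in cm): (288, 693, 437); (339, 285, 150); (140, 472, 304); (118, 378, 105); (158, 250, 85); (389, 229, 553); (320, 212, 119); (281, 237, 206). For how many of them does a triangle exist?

(288,437,693): 288+437 > 693 → valid
(150,285,339): 150+285 > 339 → valid
(140,304,472): 140+304 ≤ 472 → not valid
(105,118,378): 105+118 ≤ 378 → not valid
(85,158,250): 85+158 ≤ 250 → not valid
(229,389,553): 229+389 > 553 → valid
(119,212,320): 119+212 > 320 → valid
(206,237,281): 206+237 > 281 → valid
5 of the 8 triples form a triangle.

5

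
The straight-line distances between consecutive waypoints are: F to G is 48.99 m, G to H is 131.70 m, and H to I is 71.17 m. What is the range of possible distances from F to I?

11.54 ≤ FI ≤ 251.86 m

The maximum is all hops collinear in one direction: 48.99 + 131.70 + 71.17 = 251.86.
The longest hop is 131.70; the others sum to 120.16. Folding the others back against it leaves at least 131.70 − 120.16 = 11.54.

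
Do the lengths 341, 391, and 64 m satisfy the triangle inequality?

Yes

The longest side is 391, and the other two sum to 405.
Since 405 > 391, the triangle inequality holds.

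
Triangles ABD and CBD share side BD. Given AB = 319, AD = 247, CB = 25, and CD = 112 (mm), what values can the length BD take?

87 < BD < 137

From triangle ABD: |319 − 247| < BD < 319 + 247, i.e. 72 < BD < 566.
From triangle CBD: 87 < BD < 137.
Both must hold, so BD lies in the intersection.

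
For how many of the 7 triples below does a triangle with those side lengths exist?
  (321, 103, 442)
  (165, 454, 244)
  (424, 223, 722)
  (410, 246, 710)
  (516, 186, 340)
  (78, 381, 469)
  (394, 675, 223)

1

(103,321,442): 103+321 ≤ 442 → not valid
(165,244,454): 165+244 ≤ 454 → not valid
(223,424,722): 223+424 ≤ 722 → not valid
(246,410,710): 246+410 ≤ 710 → not valid
(186,340,516): 186+340 > 516 → valid
(78,381,469): 78+381 ≤ 469 → not valid
(223,394,675): 223+394 ≤ 675 → not valid
1 of the 7 triples forms a triangle.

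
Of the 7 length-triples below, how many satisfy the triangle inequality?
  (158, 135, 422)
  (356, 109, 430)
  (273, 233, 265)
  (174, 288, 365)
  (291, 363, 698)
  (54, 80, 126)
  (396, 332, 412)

(135,158,422): 135+158 ≤ 422 → not valid
(109,356,430): 109+356 > 430 → valid
(233,265,273): 233+265 > 273 → valid
(174,288,365): 174+288 > 365 → valid
(291,363,698): 291+363 ≤ 698 → not valid
(54,80,126): 54+80 > 126 → valid
(332,396,412): 332+396 > 412 → valid
5 of the 7 triples form a triangle.

5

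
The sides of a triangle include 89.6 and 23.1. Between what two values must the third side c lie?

66.5 < c < 112.7

By the triangle inequality, c must be less than 89.6 + 23.1 = 112.7 and greater than |89.6 − 23.1| = 66.5.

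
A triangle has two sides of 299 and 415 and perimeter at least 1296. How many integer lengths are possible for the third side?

132

Triangle inequality: 116 < x < 714. Perimeter ≥ 1296 gives x ≥ 1296 − 299 − 415 = 582.
So 582 ≤ x < 714; integers 582 through 713: 132 values.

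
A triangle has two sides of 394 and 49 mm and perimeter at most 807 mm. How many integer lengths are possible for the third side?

Triangle inequality: 345 < x < 443. Perimeter ≤ 807 gives x ≤ 807 − 394 − 49 = 364.
So 345 < x ≤ 364; integers 346 through 364: 19 values.

19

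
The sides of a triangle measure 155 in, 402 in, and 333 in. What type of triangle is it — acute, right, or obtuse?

Compare the square of the longest side to the sum of squares of the other two: 155² + 333² = 134914 < 161604 = 402².

obtuse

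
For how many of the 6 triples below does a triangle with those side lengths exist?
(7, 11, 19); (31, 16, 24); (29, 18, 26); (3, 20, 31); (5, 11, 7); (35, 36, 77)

(7,11,19): 7+11 ≤ 19 → not valid
(16,24,31): 16+24 > 31 → valid
(18,26,29): 18+26 > 29 → valid
(3,20,31): 3+20 ≤ 31 → not valid
(5,7,11): 5+7 > 11 → valid
(35,36,77): 35+36 ≤ 77 → not valid
3 of the 6 triples form a triangle.

3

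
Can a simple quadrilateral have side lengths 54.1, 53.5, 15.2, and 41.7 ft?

A quadrilateral exists iff every side is shorter than the sum of the others — equivalently, the longest side is less than the sum of the rest.
Longest side 54.1 < 110.4 (sum of the remaining 3), so yes.

Yes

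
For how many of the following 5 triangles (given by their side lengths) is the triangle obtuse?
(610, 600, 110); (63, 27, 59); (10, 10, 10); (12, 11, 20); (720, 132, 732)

(610,600,110): 110²+600² = 372100 = 610² → right
(63,27,59): 27²+59² = 4210 > 3969 = 63² → acute
(10,10,10): 10²+10² = 200 > 100 = 10² → acute
(12,11,20): 11²+12² = 265 < 400 = 20² → obtuse
(720,132,732): 132²+720² = 535824 = 732² → right
1 of the 5 is obtuse.

1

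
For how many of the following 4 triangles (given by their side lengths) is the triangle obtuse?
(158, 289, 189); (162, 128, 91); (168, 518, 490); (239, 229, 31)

3

(158,289,189): 158²+189² = 60685 < 83521 = 289² → obtuse
(162,128,91): 91²+128² = 24665 < 26244 = 162² → obtuse
(168,518,490): 168²+490² = 268324 = 518² → right
(239,229,31): 31²+229² = 53402 < 57121 = 239² → obtuse
3 of the 4 are obtuse.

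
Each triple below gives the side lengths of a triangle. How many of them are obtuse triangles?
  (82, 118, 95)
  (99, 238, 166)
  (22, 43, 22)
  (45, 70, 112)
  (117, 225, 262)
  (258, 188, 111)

(82,118,95): 82²+95² = 15749 > 13924 = 118² → acute
(99,238,166): 99²+166² = 37357 < 56644 = 238² → obtuse
(22,43,22): 22²+22² = 968 < 1849 = 43² → obtuse
(45,70,112): 45²+70² = 6925 < 12544 = 112² → obtuse
(117,225,262): 117²+225² = 64314 < 68644 = 262² → obtuse
(258,188,111): 111²+188² = 47665 < 66564 = 258² → obtuse
5 of the 6 are obtuse.

5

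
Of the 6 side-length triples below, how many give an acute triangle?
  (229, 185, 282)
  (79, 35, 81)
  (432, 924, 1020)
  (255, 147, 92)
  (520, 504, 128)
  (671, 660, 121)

(229,185,282): 185²+229² = 86666 > 79524 = 282² → acute
(79,35,81): 35²+79² = 7466 > 6561 = 81² → acute
(432,924,1020): 432²+924² = 1040400 = 1020² → right
(255,147,92): 92+147 ≤ 255, not a triangle
(520,504,128): 128²+504² = 270400 = 520² → right
(671,660,121): 121²+660² = 450241 = 671² → right
2 of the 6 are acute.

2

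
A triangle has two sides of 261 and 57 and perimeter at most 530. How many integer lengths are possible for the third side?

8

Triangle inequality: 204 < x < 318. Perimeter ≤ 530 gives x ≤ 530 − 261 − 57 = 212.
So 204 < x ≤ 212; integers 205 through 212: 8 values.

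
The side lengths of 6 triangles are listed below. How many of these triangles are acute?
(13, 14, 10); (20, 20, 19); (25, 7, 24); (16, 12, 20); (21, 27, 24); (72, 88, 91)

4

(13,14,10): 10²+13² = 269 > 196 = 14² → acute
(20,20,19): 19²+20² = 761 > 400 = 20² → acute
(25,7,24): 7²+24² = 625 = 25² → right
(16,12,20): 12²+16² = 400 = 20² → right
(21,27,24): 21²+24² = 1017 > 729 = 27² → acute
(72,88,91): 72²+88² = 12928 > 8281 = 91² → acute
4 of the 6 are acute.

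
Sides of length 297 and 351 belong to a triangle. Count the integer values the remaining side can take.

The third side lies in the open interval (54, 648).
Integers from 55 to 647 inclusive: 647 − 55 + 1 = 593.

593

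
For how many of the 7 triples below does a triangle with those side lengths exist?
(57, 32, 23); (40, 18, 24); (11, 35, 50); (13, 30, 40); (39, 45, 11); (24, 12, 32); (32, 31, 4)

(23,32,57): 23+32 ≤ 57 → not valid
(18,24,40): 18+24 > 40 → valid
(11,35,50): 11+35 ≤ 50 → not valid
(13,30,40): 13+30 > 40 → valid
(11,39,45): 11+39 > 45 → valid
(12,24,32): 12+24 > 32 → valid
(4,31,32): 4+31 > 32 → valid
5 of the 7 triples form a triangle.

5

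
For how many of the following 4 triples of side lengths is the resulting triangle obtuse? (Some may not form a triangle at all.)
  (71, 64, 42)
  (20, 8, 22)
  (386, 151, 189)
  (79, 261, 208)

2

(71,64,42): 42²+64² = 5860 > 5041 = 71² → acute
(20,8,22): 8²+20² = 464 < 484 = 22² → obtuse
(386,151,189): 151+189 ≤ 386, not a triangle
(79,261,208): 79²+208² = 49505 < 68121 = 261² → obtuse
2 of the 4 are obtuse.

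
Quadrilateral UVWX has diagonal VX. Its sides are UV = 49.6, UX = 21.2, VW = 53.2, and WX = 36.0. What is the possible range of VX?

From triangle UVX: |49.6 − 21.2| < VX < 49.6 + 21.2, i.e. 28.4 < VX < 70.8.
From triangle WVX: 17.2 < VX < 89.2.
Both must hold, so VX lies in the intersection.

28.4 < VX < 70.8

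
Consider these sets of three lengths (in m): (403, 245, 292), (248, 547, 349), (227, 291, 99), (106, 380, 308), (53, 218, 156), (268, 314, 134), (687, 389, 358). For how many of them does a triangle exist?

(245,292,403): 245+292 > 403 → valid
(248,349,547): 248+349 > 547 → valid
(99,227,291): 99+227 > 291 → valid
(106,308,380): 106+308 > 380 → valid
(53,156,218): 53+156 ≤ 218 → not valid
(134,268,314): 134+268 > 314 → valid
(358,389,687): 358+389 > 687 → valid
6 of the 7 triples form a triangle.

6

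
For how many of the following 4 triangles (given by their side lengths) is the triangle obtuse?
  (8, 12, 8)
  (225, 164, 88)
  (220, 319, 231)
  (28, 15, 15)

3

(8,12,8): 8²+8² = 128 < 144 = 12² → obtuse
(225,164,88): 88²+164² = 34640 < 50625 = 225² → obtuse
(220,319,231): 220²+231² = 101761 = 319² → right
(28,15,15): 15²+15² = 450 < 784 = 28² → obtuse
3 of the 4 are obtuse.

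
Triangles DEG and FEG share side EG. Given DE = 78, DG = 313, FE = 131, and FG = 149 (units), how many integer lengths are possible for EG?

From triangle DEG: 235 < EG < 391.
From triangle FEG: 18 < EG < 280.
Intersection: 235 < EG < 280, so integers 236 through 279: 44 values.

44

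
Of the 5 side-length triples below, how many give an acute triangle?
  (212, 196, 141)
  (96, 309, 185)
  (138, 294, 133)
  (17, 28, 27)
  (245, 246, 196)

3

(212,196,141): 141²+196² = 58297 > 44944 = 212² → acute
(96,309,185): 96+185 ≤ 309, not a triangle
(138,294,133): 133+138 ≤ 294, not a triangle
(17,28,27): 17²+27² = 1018 > 784 = 28² → acute
(245,246,196): 196²+245² = 98441 > 60516 = 246² → acute
3 of the 5 are acute.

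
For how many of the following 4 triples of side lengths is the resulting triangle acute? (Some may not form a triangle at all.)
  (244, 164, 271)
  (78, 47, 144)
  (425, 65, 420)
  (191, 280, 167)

(244,164,271): 164²+244² = 86432 > 73441 = 271² → acute
(78,47,144): 47+78 ≤ 144, not a triangle
(425,65,420): 65²+420² = 180625 = 425² → right
(191,280,167): 167²+191² = 64370 < 78400 = 280² → obtuse
1 of the 4 is acute.

1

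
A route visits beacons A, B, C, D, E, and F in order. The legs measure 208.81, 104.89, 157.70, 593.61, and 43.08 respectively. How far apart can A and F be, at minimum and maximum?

The maximum is all hops collinear in one direction: 208.81 + 104.89 + 157.70 + 593.61 + 43.08 = 1108.09.
The longest hop is 593.61; the others sum to 514.48. Folding the others back against it leaves at least 593.61 − 514.48 = 79.13.

79.13 ≤ AF ≤ 1108.09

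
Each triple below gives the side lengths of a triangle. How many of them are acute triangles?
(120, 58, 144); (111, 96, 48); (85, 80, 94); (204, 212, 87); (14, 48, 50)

2

(120,58,144): 58²+120² = 17764 < 20736 = 144² → obtuse
(111,96,48): 48²+96² = 11520 < 12321 = 111² → obtuse
(85,80,94): 80²+85² = 13625 > 8836 = 94² → acute
(204,212,87): 87²+204² = 49185 > 44944 = 212² → acute
(14,48,50): 14²+48² = 2500 = 50² → right
2 of the 5 are acute.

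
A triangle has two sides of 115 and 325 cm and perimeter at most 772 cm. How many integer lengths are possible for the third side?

Triangle inequality: 210 < x < 440. Perimeter ≤ 772 gives x ≤ 772 − 115 − 325 = 332.
So 210 < x ≤ 332; integers 211 through 332: 122 values.

122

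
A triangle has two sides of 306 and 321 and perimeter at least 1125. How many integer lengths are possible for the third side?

129

Triangle inequality: 15 < x < 627. Perimeter ≥ 1125 gives x ≥ 1125 − 306 − 321 = 498.
So 498 ≤ x < 627; integers 498 through 626: 129 values.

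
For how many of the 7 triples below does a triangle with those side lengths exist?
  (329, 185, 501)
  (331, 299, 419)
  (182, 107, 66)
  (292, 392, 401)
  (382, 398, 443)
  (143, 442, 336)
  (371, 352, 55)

(185,329,501): 185+329 > 501 → valid
(299,331,419): 299+331 > 419 → valid
(66,107,182): 66+107 ≤ 182 → not valid
(292,392,401): 292+392 > 401 → valid
(382,398,443): 382+398 > 443 → valid
(143,336,442): 143+336 > 442 → valid
(55,352,371): 55+352 > 371 → valid
6 of the 7 triples form a triangle.

6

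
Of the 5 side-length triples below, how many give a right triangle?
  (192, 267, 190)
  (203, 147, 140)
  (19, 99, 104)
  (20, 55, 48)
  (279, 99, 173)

(192,267,190): 190²+192² = 72964 > 71289 = 267² → acute
(203,147,140): 140²+147² = 41209 = 203² → right
(19,99,104): 19²+99² = 10162 < 10816 = 104² → obtuse
(20,55,48): 20²+48² = 2704 < 3025 = 55² → obtuse
(279,99,173): 99+173 ≤ 279, not a triangle
1 of the 5 is right.

1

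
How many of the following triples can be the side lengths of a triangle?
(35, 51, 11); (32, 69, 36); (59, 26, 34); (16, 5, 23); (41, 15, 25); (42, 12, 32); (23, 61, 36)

(11,35,51): 11+35 ≤ 51 → not valid
(32,36,69): 32+36 ≤ 69 → not valid
(26,34,59): 26+34 > 59 → valid
(5,16,23): 5+16 ≤ 23 → not valid
(15,25,41): 15+25 ≤ 41 → not valid
(12,32,42): 12+32 > 42 → valid
(23,36,61): 23+36 ≤ 61 → not valid
2 of the 7 triples form a triangle.

2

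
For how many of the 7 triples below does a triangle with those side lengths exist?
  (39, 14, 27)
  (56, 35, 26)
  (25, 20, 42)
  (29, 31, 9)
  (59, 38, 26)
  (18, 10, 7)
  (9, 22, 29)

6

(14,27,39): 14+27 > 39 → valid
(26,35,56): 26+35 > 56 → valid
(20,25,42): 20+25 > 42 → valid
(9,29,31): 9+29 > 31 → valid
(26,38,59): 26+38 > 59 → valid
(7,10,18): 7+10 ≤ 18 → not valid
(9,22,29): 9+22 > 29 → valid
6 of the 7 triples form a triangle.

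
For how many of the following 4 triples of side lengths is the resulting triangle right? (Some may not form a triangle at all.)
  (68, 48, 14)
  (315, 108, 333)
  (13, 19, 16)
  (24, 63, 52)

1

(68,48,14): 14+48 ≤ 68, not a triangle
(315,108,333): 108²+315² = 110889 = 333² → right
(13,19,16): 13²+16² = 425 > 361 = 19² → acute
(24,63,52): 24²+52² = 3280 < 3969 = 63² → obtuse
1 of the 4 is right.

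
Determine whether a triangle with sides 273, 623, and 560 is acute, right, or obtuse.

right

Compare the square of the longest side to the sum of squares of the other two: 273² + 560² = 388129 = 623².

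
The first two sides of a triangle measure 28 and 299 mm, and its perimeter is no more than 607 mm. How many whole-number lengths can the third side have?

Triangle inequality: 271 < x < 327. Perimeter ≤ 607 gives x ≤ 607 − 28 − 299 = 280.
So 271 < x ≤ 280; integers 272 through 280: 9 values.

9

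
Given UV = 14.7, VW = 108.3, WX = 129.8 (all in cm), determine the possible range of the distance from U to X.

6.8 ≤ UX ≤ 252.8 cm

The maximum is all hops collinear in one direction: 14.7 + 108.3 + 129.8 = 252.8.
The longest hop is 129.8; the others sum to 123.0. Folding the others back against it leaves at least 129.8 − 123.0 = 6.8.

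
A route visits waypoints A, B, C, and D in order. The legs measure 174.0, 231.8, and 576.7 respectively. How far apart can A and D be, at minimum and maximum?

170.9 ≤ AD ≤ 982.5

The maximum is all hops collinear in one direction: 174.0 + 231.8 + 576.7 = 982.5.
The longest hop is 576.7; the others sum to 405.8. Folding the others back against it leaves at least 576.7 − 405.8 = 170.9.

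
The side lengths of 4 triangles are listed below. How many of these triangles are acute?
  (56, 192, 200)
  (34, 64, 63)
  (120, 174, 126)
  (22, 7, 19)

(56,192,200): 56²+192² = 40000 = 200² → right
(34,64,63): 34²+63² = 5125 > 4096 = 64² → acute
(120,174,126): 120²+126² = 30276 = 174² → right
(22,7,19): 7²+19² = 410 < 484 = 22² → obtuse
1 of the 4 is acute.

1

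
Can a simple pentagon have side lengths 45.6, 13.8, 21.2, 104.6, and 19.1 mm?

For a pentagon, each side must be shorter than the sum of the others.
Here the longest side is 104.6, but the remaining 4 sides sum to only 99.7.

No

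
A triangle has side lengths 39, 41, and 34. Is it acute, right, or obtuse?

acute

Compare the square of the longest side to the sum of squares of the other two: 34² + 39² = 2677 > 1681 = 41².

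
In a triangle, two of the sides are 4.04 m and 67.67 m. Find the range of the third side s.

By the triangle inequality, s must be less than 4.04 + 67.67 = 71.71 and greater than |4.04 − 67.67| = 63.63.

63.63 < s < 71.71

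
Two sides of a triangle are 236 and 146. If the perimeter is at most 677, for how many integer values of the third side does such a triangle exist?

Triangle inequality: 90 < x < 382. Perimeter ≤ 677 gives x ≤ 677 − 236 − 146 = 295.
So 90 < x ≤ 295; integers 91 through 295: 205 values.

205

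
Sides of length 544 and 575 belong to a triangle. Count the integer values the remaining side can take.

The third side lies in the open interval (31, 1119).
Integers from 32 to 1118 inclusive: 1118 − 32 + 1 = 1087.

1087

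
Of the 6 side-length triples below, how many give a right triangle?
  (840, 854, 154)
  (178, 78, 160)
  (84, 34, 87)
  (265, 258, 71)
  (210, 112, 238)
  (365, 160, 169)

3

(840,854,154): 154²+840² = 729316 = 854² → right
(178,78,160): 78²+160² = 31684 = 178² → right
(84,34,87): 34²+84² = 8212 > 7569 = 87² → acute
(265,258,71): 71²+258² = 71605 > 70225 = 265² → acute
(210,112,238): 112²+210² = 56644 = 238² → right
(365,160,169): 160+169 ≤ 365, not a triangle
3 of the 6 are right.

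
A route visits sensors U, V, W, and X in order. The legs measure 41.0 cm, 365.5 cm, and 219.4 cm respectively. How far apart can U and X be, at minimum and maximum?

105.1 ≤ UX ≤ 625.9 cm

The maximum is all hops collinear in one direction: 41.0 + 365.5 + 219.4 = 625.9.
The longest hop is 365.5; the others sum to 260.4. Folding the others back against it leaves at least 365.5 − 260.4 = 105.1.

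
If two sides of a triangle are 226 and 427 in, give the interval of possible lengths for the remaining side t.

201 < t < 653 (in)

By the triangle inequality, t must be less than 226 + 427 = 653 and greater than |226 − 427| = 201.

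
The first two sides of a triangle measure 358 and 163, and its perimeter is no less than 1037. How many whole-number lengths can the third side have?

5

Triangle inequality: 195 < x < 521. Perimeter ≥ 1037 gives x ≥ 1037 − 358 − 163 = 516.
So 516 ≤ x < 521; integers 516 through 520: 5 values.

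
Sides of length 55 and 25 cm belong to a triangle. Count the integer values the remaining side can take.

49

The third side lies in the open interval (30, 80).
Integers from 31 to 79 inclusive: 79 − 31 + 1 = 49.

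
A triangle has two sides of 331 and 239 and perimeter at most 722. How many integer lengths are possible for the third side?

Triangle inequality: 92 < x < 570. Perimeter ≤ 722 gives x ≤ 722 − 331 − 239 = 152.
So 92 < x ≤ 152; integers 93 through 152: 60 values.

60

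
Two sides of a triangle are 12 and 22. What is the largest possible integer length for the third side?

33

The third side must be strictly less than 12 + 22 = 34.
The largest integer below 34 is 33.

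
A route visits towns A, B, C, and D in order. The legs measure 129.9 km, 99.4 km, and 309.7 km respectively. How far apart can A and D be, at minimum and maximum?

80.4 ≤ AD ≤ 539.0 km

The maximum is all hops collinear in one direction: 129.9 + 99.4 + 309.7 = 539.0.
The longest hop is 309.7; the others sum to 229.3. Folding the others back against it leaves at least 309.7 − 229.3 = 80.4.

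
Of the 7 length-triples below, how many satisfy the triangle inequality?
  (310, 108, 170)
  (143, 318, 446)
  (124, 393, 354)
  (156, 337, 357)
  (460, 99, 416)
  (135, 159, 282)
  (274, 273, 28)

(108,170,310): 108+170 ≤ 310 → not valid
(143,318,446): 143+318 > 446 → valid
(124,354,393): 124+354 > 393 → valid
(156,337,357): 156+337 > 357 → valid
(99,416,460): 99+416 > 460 → valid
(135,159,282): 135+159 > 282 → valid
(28,273,274): 28+273 > 274 → valid
6 of the 7 triples form a triangle.

6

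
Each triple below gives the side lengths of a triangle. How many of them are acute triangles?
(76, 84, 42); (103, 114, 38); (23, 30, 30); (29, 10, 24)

(76,84,42): 42²+76² = 7540 > 7056 = 84² → acute
(103,114,38): 38²+103² = 12053 < 12996 = 114² → obtuse
(23,30,30): 23²+30² = 1429 > 900 = 30² → acute
(29,10,24): 10²+24² = 676 < 841 = 29² → obtuse
2 of the 4 are acute.

2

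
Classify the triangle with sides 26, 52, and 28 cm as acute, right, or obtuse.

obtuse

Compare the square of the longest side to the sum of squares of the other two: 26² + 28² = 1460 < 2704 = 52².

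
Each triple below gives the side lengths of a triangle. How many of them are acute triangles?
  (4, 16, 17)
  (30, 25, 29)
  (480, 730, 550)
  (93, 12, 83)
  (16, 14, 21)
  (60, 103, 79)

2

(4,16,17): 4²+16² = 272 < 289 = 17² → obtuse
(30,25,29): 25²+29² = 1466 > 900 = 30² → acute
(480,730,550): 480²+550² = 532900 = 730² → right
(93,12,83): 12²+83² = 7033 < 8649 = 93² → obtuse
(16,14,21): 14²+16² = 452 > 441 = 21² → acute
(60,103,79): 60²+79² = 9841 < 10609 = 103² → obtuse
2 of the 6 are acute.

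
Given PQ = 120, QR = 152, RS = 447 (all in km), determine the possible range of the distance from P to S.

The maximum is all hops collinear in one direction: 120 + 152 + 447 = 719.
The longest hop is 447; the others sum to 272. Folding the others back against it leaves at least 447 − 272 = 175.

175 ≤ PS ≤ 719 km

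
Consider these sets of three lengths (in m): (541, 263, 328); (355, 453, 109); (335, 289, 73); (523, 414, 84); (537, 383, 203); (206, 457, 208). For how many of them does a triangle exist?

(263,328,541): 263+328 > 541 → valid
(109,355,453): 109+355 > 453 → valid
(73,289,335): 73+289 > 335 → valid
(84,414,523): 84+414 ≤ 523 → not valid
(203,383,537): 203+383 > 537 → valid
(206,208,457): 206+208 ≤ 457 → not valid
4 of the 6 triples form a triangle.

4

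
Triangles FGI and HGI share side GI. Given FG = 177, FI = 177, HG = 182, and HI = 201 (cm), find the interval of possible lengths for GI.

From triangle FGI: |177 − 177| < GI < 177 + 177, i.e. 0 < GI < 354.
From triangle HGI: 19 < GI < 383.
Both must hold, so GI lies in the intersection.

19 < GI < 354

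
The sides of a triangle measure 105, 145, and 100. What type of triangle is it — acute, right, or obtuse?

right

Compare the square of the longest side to the sum of squares of the other two: 100² + 105² = 21025 = 145².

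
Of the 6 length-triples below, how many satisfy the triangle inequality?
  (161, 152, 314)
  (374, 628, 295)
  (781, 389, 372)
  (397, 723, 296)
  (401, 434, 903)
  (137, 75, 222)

(152,161,314): 152+161 ≤ 314 → not valid
(295,374,628): 295+374 > 628 → valid
(372,389,781): 372+389 ≤ 781 → not valid
(296,397,723): 296+397 ≤ 723 → not valid
(401,434,903): 401+434 ≤ 903 → not valid
(75,137,222): 75+137 ≤ 222 → not valid
1 of the 6 triples forms a triangle.

1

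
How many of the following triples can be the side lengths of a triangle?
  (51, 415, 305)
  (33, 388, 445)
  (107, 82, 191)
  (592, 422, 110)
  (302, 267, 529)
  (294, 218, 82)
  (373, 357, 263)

(51,305,415): 51+305 ≤ 415 → not valid
(33,388,445): 33+388 ≤ 445 → not valid
(82,107,191): 82+107 ≤ 191 → not valid
(110,422,592): 110+422 ≤ 592 → not valid
(267,302,529): 267+302 > 529 → valid
(82,218,294): 82+218 > 294 → valid
(263,357,373): 263+357 > 373 → valid
3 of the 7 triples form a triangle.

3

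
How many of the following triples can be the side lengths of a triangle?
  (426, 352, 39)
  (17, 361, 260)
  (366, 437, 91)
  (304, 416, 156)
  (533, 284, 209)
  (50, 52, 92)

3

(39,352,426): 39+352 ≤ 426 → not valid
(17,260,361): 17+260 ≤ 361 → not valid
(91,366,437): 91+366 > 437 → valid
(156,304,416): 156+304 > 416 → valid
(209,284,533): 209+284 ≤ 533 → not valid
(50,52,92): 50+52 > 92 → valid
3 of the 6 triples form a triangle.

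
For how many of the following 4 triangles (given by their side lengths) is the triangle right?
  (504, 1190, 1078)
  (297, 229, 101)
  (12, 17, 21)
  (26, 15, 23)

1

(504,1190,1078): 504²+1078² = 1416100 = 1190² → right
(297,229,101): 101²+229² = 62642 < 88209 = 297² → obtuse
(12,17,21): 12²+17² = 433 < 441 = 21² → obtuse
(26,15,23): 15²+23² = 754 > 676 = 26² → acute
1 of the 4 is right.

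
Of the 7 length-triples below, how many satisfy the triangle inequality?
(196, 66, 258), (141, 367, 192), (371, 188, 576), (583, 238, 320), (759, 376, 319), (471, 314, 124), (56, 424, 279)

(66,196,258): 66+196 > 258 → valid
(141,192,367): 141+192 ≤ 367 → not valid
(188,371,576): 188+371 ≤ 576 → not valid
(238,320,583): 238+320 ≤ 583 → not valid
(319,376,759): 319+376 ≤ 759 → not valid
(124,314,471): 124+314 ≤ 471 → not valid
(56,279,424): 56+279 ≤ 424 → not valid
1 of the 7 triples forms a triangle.

1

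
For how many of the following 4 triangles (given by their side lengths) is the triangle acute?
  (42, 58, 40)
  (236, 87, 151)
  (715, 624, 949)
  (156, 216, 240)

(42,58,40): 40²+42² = 3364 = 58² → right
(236,87,151): 87²+151² = 30370 < 55696 = 236² → obtuse
(715,624,949): 624²+715² = 900601 = 949² → right
(156,216,240): 156²+216² = 70992 > 57600 = 240² → acute
1 of the 4 is acute.

1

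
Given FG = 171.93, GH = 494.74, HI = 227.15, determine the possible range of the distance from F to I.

95.66 ≤ FI ≤ 893.82

The maximum is all hops collinear in one direction: 171.93 + 494.74 + 227.15 = 893.82.
The longest hop is 494.74; the others sum to 399.08. Folding the others back against it leaves at least 494.74 − 399.08 = 95.66.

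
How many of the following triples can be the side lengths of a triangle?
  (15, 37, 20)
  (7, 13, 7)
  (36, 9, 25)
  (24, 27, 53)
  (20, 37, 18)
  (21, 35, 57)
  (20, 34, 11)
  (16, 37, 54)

(15,20,37): 15+20 ≤ 37 → not valid
(7,7,13): 7+7 > 13 → valid
(9,25,36): 9+25 ≤ 36 → not valid
(24,27,53): 24+27 ≤ 53 → not valid
(18,20,37): 18+20 > 37 → valid
(21,35,57): 21+35 ≤ 57 → not valid
(11,20,34): 11+20 ≤ 34 → not valid
(16,37,54): 16+37 ≤ 54 → not valid
2 of the 8 triples form a triangle.

2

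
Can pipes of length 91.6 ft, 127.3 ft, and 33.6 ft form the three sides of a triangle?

The longest side is 127.3, but the other two sum to only 125.2.
125.2 < 127.3, so the triangle inequality fails.

No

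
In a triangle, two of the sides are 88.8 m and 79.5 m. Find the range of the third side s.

By the triangle inequality, s must be less than 88.8 + 79.5 = 168.3 and greater than |88.8 − 79.5| = 9.3.

9.3 < s < 168.3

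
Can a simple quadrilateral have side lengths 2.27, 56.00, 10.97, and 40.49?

For a quadrilateral, each side must be shorter than the sum of the others.
Here the longest side is 56.00, but the remaining 3 sides sum to only 53.73.

No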